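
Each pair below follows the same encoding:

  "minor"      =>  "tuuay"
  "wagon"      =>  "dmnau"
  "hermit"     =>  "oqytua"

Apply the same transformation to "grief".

The shift depends on letter class: consonant m→t is +7, but vowel i→u is +12. Two shifts are in play — +12 for a/e/i/o/u, +7 for every other letter.
Applying it to grief: g(cons)+7=n, r(cons)+7=y, i(vowel)+12=u, e(vowel)+12=q, f(cons)+7=m.

nyuqm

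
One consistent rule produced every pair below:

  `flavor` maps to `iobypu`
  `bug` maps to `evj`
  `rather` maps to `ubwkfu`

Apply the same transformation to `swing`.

The shift depends on letter class: consonant f→i is +3, but vowel a→b is +1. Two shifts are in play — +1 for a/e/i/o/u, +3 for every other letter.
Applying it to swing: s(cons)+3=v, w(cons)+3=z, i(vowel)+1=j, n(cons)+3=q, g(cons)+3=j.

vzjqj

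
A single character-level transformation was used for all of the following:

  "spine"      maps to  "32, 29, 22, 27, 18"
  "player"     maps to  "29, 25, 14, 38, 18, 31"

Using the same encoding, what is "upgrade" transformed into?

s is letter #19 and maps to 32: an offset of 13. Letters become their 1-based position plus 13 (so a→14, b→15, …).
On upgrade: u=21→34, p=16→29, g=7→20, r=18→31, a=1→14, d=4→17, e=5→18.

34, 29, 20, 31, 14, 17, 18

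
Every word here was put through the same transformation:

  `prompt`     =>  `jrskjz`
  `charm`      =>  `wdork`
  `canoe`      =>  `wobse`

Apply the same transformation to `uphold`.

qjdstn

p(15)→j(9) and r(17)→r(17) fit y≡17x+14 (mod 26); the inverse of 17 mod 26 is 23. Each letter's alphabet position (a=0..z=25) is mapped through 17·x+14 mod 26 — an affine cipher.
On uphold: u(20)→17·20+14≡16=q; p(15)→17·15+14≡9=j; h(7)→17·7+14≡3=d; o(14)→17·14+14≡18=s; l(11)→17·11+14≡19=t; d(3)→17·3+14≡13=n (all mod 26).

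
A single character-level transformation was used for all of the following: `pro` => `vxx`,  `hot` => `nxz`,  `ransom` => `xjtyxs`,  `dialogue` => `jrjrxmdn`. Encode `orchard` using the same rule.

xxinjxj

The rule splits by letter class: vowels +9, consonants +6.
For orchard: o(vowel)+9=x, r(cons)+6=x, c(cons)+6=i, h(cons)+6=n, a(vowel)+9=j, r(cons)+6=x, d(cons)+6=j.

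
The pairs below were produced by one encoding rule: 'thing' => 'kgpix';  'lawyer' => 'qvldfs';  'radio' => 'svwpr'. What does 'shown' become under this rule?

bgrli

t(19)→k(10) and h(7)→g(6) fit y≡9x+21 (mod 26); the inverse of 9 mod 26 is 3. Treating letters as 0–25, the rule is x ↦ 9x + 21 (mod 26).
For shown: s(18)→9·18+21≡1=b; h(7)→9·7+21≡6=g; o(14)→9·14+21≡17=r; w(22)→9·22+21≡11=l; n(13)→9·13+21≡8=i (all mod 26).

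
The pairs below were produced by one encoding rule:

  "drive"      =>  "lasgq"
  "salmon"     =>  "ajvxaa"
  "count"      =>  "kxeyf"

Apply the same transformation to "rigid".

In drive: d→l is +8, r→a is +9, i→s is +10, v→g is +11 — the shift increases by 1 each position. Each letter shifts forward by (position + 8), i.e. 8, 9, 10, … — the shift grows by one for each successive letter.
On rigid: r+8=z, i+9=r, g+10=q, i+11=t, d+12=p.

zrqtp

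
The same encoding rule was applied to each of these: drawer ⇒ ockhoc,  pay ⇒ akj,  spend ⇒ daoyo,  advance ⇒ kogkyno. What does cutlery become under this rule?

The shift depends on letter class: consonant d→o is +11, but vowel a→k is +10. Vowels shift forward by 10 and consonants shift forward by 11.
Applying it to cutlery: c(cons)+11=n, u(vowel)+10=e, t(cons)+11=e, l(cons)+11=w, e(vowel)+10=o, r(cons)+11=c, y(cons)+11=j.

neewocj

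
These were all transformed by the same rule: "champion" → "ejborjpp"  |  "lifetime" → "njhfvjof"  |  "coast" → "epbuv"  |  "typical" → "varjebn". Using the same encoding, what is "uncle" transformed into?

The shift depends on letter class: consonant c→e is +2, but vowel a→b is +1. The rule splits by letter class: vowels +1, consonants +2.
For uncle: u(vowel)+1=v, n(cons)+2=p, c(cons)+2=e, l(cons)+2=n, e(vowel)+1=f.

vpenf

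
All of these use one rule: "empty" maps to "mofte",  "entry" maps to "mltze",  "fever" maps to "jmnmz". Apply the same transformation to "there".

e(4)→m(12) and m(12)→o(14) fit y≡23x+24 (mod 26); the inverse of 23 mod 26 is 17. This is an affine cipher: with a=0,…,z=25, each position x becomes (23x+24) mod 26.
For there: t(19)→23·19+24≡19=t; h(7)→23·7+24≡3=d; e(4)→23·4+24≡12=m; r(17)→23·17+24≡25=z; e(4)→23·4+24≡12=m (all mod 26).

tdmzm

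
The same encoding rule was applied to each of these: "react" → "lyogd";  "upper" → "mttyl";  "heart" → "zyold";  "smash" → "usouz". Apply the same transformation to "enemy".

r(17)→l(11) and e(4)→y(24) fit y≡9x+14 (mod 26); the inverse of 9 mod 26 is 3. Each letter's alphabet position (a=0..z=25) is mapped through 9·x+14 mod 26 — an affine cipher.
Applying it to enemy: e(4)→9·4+14≡24=y; n(13)→9·13+14≡1=b; e(4)→9·4+14≡24=y; m(12)→9·12+14≡18=s; y(24)→9·24+14≡22=w (all mod 26).

ybysw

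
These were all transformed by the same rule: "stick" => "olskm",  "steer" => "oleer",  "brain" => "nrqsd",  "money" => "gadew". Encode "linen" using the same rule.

jsded

s(18)→o(14) and t(19)→l(11) fit y≡23x+16 (mod 26); the inverse of 23 mod 26 is 17. Each letter's alphabet position (a=0..z=25) is mapped through 23·x+16 mod 26 — an affine cipher.
Applying it to linen: l(11)→23·11+16≡9=j; i(8)→23·8+16≡18=s; n(13)→23·13+16≡3=d; e(4)→23·4+16≡4=e; n(13)→23·13+16≡3=d (all mod 26).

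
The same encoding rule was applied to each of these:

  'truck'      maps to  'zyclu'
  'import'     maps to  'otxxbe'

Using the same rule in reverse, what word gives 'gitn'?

The shift increases by 1 at each position, starting from +6: 6, 7, 8, ….
Decoding gitn: g−6=a, i−7=b, t−8=l, n−9=e.

able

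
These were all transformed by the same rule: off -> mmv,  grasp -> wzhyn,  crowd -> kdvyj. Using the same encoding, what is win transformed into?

Two steps: reverse the string, then apply a Caesar shift of +7.
Applying it to win: reverse → niw; then shift: n+7=u, i+7=p, w+7=d.

upd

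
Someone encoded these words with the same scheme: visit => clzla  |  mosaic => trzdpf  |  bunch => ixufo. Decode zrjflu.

soccer

Shifts by position in visit: pos 0: v→c (+7), pos 1: i→l (+3), pos 2: s→z (+7), pos 3: i→l (+3) — repeating every 2. A repeating key of period 2 is used — shifts +7, +3 over and over.
Undoing it on zrjflu: z−7=s, r−3=o, j−7=c, f−3=c, l−7=e, u−3=r.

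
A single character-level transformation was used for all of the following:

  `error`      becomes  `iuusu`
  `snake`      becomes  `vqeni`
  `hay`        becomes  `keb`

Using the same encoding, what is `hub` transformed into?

kye

The shift depends on letter class: consonant r→u is +3, but vowel e→i is +4. Vowels shift forward by 4 and consonants shift forward by 3.
For hub: h(cons)+3=k, u(vowel)+4=y, b(cons)+3=e.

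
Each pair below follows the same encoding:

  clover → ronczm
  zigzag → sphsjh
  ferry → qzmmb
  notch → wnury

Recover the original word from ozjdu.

c(2)→r(17) and l(11)→o(14) fit y≡17x+9 (mod 26); the inverse of 17 mod 26 is 23. Treating letters as 0–25, the rule is x ↦ 17x + 9 (mod 26).
Undoing it on ozjdu: o(14)→23·(14−9)≡11=l; z(25)→23·(25−9)≡4=e; j(9)→23·(9−9)≡0=a; d(3)→23·(3−9)≡18=s; u(20)→23·(20−9)≡19=t (all mod 26).

least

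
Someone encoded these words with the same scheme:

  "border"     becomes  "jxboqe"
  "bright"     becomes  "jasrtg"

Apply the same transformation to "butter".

jddeqe

In border: b→j is +8, o→x is +9, r→b is +10, d→o is +11 — the shift increases by 1 each position. Letter i (0-indexed) is shifted by i+8, so successive shifts are 8, 9, 10, ….
Applying it to butter: b+8=j, u+9=d, t+10=d, t+11=e, e+12=q, r+13=e.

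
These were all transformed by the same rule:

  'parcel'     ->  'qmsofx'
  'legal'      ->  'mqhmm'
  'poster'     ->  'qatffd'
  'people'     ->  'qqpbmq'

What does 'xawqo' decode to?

woven

It's a Vigenère-style cipher with numeric key [1,12]: position i shifts by key[i mod 2].
Undoing it on xawqo: x−1=w, a−12=o, w−1=v, q−12=e, o−1=n.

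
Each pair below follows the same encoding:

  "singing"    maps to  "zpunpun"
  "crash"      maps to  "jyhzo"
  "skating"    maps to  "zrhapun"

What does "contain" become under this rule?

Each letter is shifted forward by 7 in the alphabet (a Caesar shift of +7).
For contain: c+7=j, o+7=v, n+7=u, t+7=a, a+7=h, i+7=p, n+7=u.

jvuahpu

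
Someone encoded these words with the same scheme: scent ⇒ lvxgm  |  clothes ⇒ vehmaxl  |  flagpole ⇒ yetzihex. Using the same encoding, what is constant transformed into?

Compare letters: s→l is +19, c→v is +19, e→x is +19 — a constant shift. Every letter moves 19 places later in the alphabet, wrapping around z→a.
Applying it to constant: c+19=v, o+19=h, n+19=g, s+19=l, t+19=m, a+19=t, n+19=g, t+19=m.

vhglmtgm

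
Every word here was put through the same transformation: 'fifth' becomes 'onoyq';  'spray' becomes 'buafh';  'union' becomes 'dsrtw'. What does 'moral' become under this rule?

vtafu

The shifts repeat in a cycle of length 2: positions 0,1,… shift by +9, +5, then the pattern repeats.
For moral: m+9=v, o+5=t, r+9=a, a+5=f, l+9=u.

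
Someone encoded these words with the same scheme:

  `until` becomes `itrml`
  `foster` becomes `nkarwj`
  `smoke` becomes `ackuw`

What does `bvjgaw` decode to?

phrase

Treating letters as 0–25, the rule is x ↦ 17x + 6 (mod 26).
Decoding bvjgaw: b(1)→23·(1−6)≡15=p; v(21)→23·(21−6)≡7=h; j(9)→23·(9−6)≡17=r; g(6)→23·(6−6)≡0=a; a(0)→23·(0−6)≡18=s; w(22)→23·(22−6)≡4=e (all mod 26).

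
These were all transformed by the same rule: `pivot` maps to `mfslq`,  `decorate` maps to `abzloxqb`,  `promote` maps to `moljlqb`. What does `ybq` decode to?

bet

It's a constant shift of +23 (ROT23).
Undoing it on ybq: y−23=b, b−23=e, q−23=t.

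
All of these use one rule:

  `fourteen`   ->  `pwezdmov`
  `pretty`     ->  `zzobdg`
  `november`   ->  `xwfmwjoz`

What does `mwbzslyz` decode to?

corridor

Shifts by position in fourteen: pos 0: f→p (+10), pos 1: o→w (+8), pos 2: u→e (+10), pos 3: r→z (+8) — repeating every 2. The shifts repeat in a cycle of length 2: positions 0,1,… shift by +10, +8, then the pattern repeats.
Decoding mwbzslyz: m−10=c, w−8=o, b−10=r, z−8=r, s−10=i, l−8=d, y−10=o, z−8=r.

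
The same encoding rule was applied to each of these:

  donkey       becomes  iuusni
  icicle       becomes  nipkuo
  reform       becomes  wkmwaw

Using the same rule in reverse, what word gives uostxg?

pillow

In donkey: d→i is +5, o→u is +6, n→u is +7, k→s is +8 — the shift increases by 1 each position. Letter i (0-indexed) is shifted by i+5, so successive shifts are 5, 6, 7, ….
Decoding uostxg: u−5=p, o−6=i, s−7=l, t−8=l, x−9=o, g−10=w.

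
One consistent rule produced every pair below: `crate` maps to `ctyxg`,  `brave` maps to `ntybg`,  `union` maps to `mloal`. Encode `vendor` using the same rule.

bglrat

Treating letters as 0–25, the rule is x ↦ 15x + 24 (mod 26).
On vendor: v(21)→15·21+24≡1=b; e(4)→15·4+24≡6=g; n(13)→15·13+24≡11=l; d(3)→15·3+24≡17=r; o(14)→15·14+24≡0=a; r(17)→15·17+24≡19=t (all mod 26).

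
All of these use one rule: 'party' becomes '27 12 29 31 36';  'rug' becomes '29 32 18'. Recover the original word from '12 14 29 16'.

p is letter #16 and maps to 27: an offset of 11. Each letter is replaced by its alphabet position (a=1..z=26) + 11.
Undoing it on 12 14 29 16: 12→(12−11)÷1=1=a, 14→(14−11)÷1=3=c, 29→(29−11)÷1=18=r, 16→(16−11)÷1=5=e.

acre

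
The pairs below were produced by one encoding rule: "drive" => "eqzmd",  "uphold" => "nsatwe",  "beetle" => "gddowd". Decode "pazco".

d(3)→e(4) and r(17)→q(16) fit y≡25x+7 (mod 26); the inverse of 25 mod 26 is 25. Treating letters as 0–25, the rule is x ↦ 25x + 7 (mod 26).
Decoding pazco: p(15)→25·(15−7)≡18=s; a(0)→25·(0−7)≡7=h; z(25)→25·(25−7)≡8=i; c(2)→25·(2−7)≡5=f; o(14)→25·(14−7)≡19=t (all mod 26).

shift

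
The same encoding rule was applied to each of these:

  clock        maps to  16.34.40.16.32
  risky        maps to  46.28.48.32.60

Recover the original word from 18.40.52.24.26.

dough

c(#3)→16 and l(#12)→34: differences scale by 2, so n = 2·pos + 10. The formula is n = 2×(alphabet index, a=1) + 10.
Reversing it on 18.40.52.24.26: 18→(18−10)÷2=4=d, 40→(40−10)÷2=15=o, 52→(52−10)÷2=21=u, 24→(24−10)÷2=7=g, 26→(26−10)÷2=8=h.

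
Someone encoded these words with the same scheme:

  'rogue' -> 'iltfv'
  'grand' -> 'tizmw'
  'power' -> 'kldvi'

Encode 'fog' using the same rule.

Each pair mirrors across the alphabet (r↔i, o↔l, g↔t): positions sum to 25. Letters are reflected about the middle of the alphabet (position → 25−position): Atbash.
For fog: f↔u, o↔l, g↔t.

ult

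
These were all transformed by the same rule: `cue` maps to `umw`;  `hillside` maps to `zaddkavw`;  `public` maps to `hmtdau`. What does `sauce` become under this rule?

Compare letters: c→u is +18, u→m is +18, e→w is +18 — a constant shift. Every letter moves 18 places later in the alphabet, wrapping around z→a.
On sauce: s+18=k, a+18=s, u+18=m, c+18=u, e+18=w.

ksmuw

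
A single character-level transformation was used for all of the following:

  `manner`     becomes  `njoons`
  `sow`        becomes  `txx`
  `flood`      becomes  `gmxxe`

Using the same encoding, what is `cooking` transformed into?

dxxlroh

The shift depends on letter class: consonant m→n is +1, but vowel a→j is +9. Two shifts are in play — +9 for a/e/i/o/u, +1 for every other letter.
On cooking: c(cons)+1=d, o(vowel)+9=x, o(vowel)+9=x, k(cons)+1=l, i(vowel)+9=r, n(cons)+1=o, g(cons)+1=h.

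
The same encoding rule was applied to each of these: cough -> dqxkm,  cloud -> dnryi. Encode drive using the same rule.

etlzj

In cough: c→d is +1, o→q is +2, u→x is +3, g→k is +4 — the shift increases by 1 each position. Each letter shifts forward by (position + 1), i.e. 1, 2, 3, … — the shift grows by one for each successive letter.
Applying it to drive: d+1=e, r+2=t, i+3=l, v+4=z, e+5=j.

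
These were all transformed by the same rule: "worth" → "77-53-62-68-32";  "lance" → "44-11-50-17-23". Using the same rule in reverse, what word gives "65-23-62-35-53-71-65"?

serious

w(#23)→77 and o(#15)→53: differences scale by 3, so n = 3·pos + 8. With a=1..z=26, the number is 3·pos + 8.
Reversing it on 65-23-62-35-53-71-65: 65→(65−8)÷3=19=s, 23→(23−8)÷3=5=e, 62→(62−8)÷3=18=r, 35→(35−8)÷3=9=i, 53→(53−8)÷3=15=o, 71→(71−8)÷3=21=u, 65→(65−8)÷3=19=s.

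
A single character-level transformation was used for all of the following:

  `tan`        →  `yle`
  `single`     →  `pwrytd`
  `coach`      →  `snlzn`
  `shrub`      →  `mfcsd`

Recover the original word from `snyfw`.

lunch

The output letters match the input read backwards, each shifted +11: tan reversed is nat. The word is reversed, then every letter is shifted forward by 11.
Reversing it on snyfw: shift back: s−11=h, n−11=c, y−11=n, f−11=u, w−11=l → hcnul; then reverse → lunch.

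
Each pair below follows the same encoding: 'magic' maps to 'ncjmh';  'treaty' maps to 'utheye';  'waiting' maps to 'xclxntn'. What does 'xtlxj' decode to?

Letter i (0-indexed) is shifted by i+1, so successive shifts are 1, 2, 3, ….
Reversing it on xtlxj: x−1=w, t−2=r, l−3=i, x−4=t, j−5=e.

write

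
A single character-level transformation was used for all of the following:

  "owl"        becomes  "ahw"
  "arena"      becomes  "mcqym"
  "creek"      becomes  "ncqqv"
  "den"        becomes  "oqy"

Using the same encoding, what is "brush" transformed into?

The shift depends on letter class: consonant w→h is +11, but vowel o→a is +12. Two shifts are in play — +12 for a/e/i/o/u, +11 for every other letter.
Applying it to brush: b(cons)+11=m, r(cons)+11=c, u(vowel)+12=g, s(cons)+11=d, h(cons)+11=s.

mcgds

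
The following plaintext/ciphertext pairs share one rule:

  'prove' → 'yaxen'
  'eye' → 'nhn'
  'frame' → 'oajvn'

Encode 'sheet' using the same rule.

bqnnc

Compare letters: p→y is +9, r→a is +9, o→x is +9 — a constant shift. Each letter is shifted forward by 9 in the alphabet (a Caesar shift of +9).
On sheet: s+9=b, h+9=q, e+9=n, e+9=n, t+9=c.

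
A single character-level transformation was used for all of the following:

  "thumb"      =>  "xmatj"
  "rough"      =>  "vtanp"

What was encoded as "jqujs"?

Letter i (0-indexed) is shifted by i+4, so successive shifts are 4, 5, 6, ….
Reversing it on jqujs: j−4=f, q−5=l, u−6=o, j−7=c, s−8=k.

flock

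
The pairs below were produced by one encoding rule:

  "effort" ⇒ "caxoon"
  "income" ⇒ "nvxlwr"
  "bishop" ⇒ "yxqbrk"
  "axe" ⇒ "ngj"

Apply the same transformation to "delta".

jcunm

The output letters match the input read backwards, each shifted +9: effort reversed is troffe. The word is reversed, then every letter is shifted forward by 9.
On delta: reverse → atled; then shift: a+9=j, t+9=c, l+9=u, e+9=n, d+9=m.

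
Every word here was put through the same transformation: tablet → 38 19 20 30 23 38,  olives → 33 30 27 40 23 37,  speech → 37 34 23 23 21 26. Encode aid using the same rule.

19 27 22

t is letter #20 and maps to 38: an offset of 18. Letters become their 1-based position plus 18 (so a→19, b→20, …).
For aid: a=1→19, i=9→27, d=4→22.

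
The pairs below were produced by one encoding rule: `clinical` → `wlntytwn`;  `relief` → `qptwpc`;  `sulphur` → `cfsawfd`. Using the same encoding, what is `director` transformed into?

The output letters match the input read backwards, each shifted +11: clinical reversed is lacinilc. Read the word backwards and shift each letter +11.
Applying it to director: reverse → rotcerid; then shift: r+11=c, o+11=z, t+11=e, c+11=n, e+11=p, r+11=c, i+11=t, d+11=o.

czenpcto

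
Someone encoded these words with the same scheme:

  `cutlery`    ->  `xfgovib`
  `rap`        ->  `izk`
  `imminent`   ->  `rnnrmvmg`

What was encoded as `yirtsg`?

bright

Letters are reflected about the middle of the alphabet (position → 25−position): Atbash.
Decoding yirtsg: y↔b, i↔r, r↔i, t↔g, s↔h, g↔t.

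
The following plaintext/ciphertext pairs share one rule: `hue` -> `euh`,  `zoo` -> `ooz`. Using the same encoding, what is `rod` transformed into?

The output letters match the input read backwards: hue reversed is euh. It's just the letters in reverse order.
On rod: reverse → dor.

dor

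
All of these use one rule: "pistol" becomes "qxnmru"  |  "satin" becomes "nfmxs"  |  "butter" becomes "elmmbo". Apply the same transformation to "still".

Treating letters as 0–25, the rule is x ↦ 25x + 5 (mod 26).
For still: s(18)→25·18+5≡13=n; t(19)→25·19+5≡12=m; i(8)→25·8+5≡23=x; l(11)→25·11+5≡20=u; l(11)→25·11+5≡20=u (all mod 26).

nmxuu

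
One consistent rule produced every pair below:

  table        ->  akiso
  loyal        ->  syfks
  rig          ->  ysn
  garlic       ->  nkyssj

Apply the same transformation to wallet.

The shift depends on letter class: consonant t→a is +7, but vowel a→k is +10. The rule splits by letter class: vowels +10, consonants +7.
Applying it to wallet: w(cons)+7=d, a(vowel)+10=k, l(cons)+7=s, l(cons)+7=s, e(vowel)+10=o, t(cons)+7=a.

dkssoa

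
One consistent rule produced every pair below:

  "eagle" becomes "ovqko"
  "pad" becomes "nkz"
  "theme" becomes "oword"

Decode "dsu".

The output letters match the input read backwards, each shifted +10: eagle reversed is elgae. Two steps: reverse the string, then apply a Caesar shift of +10.
Decoding dsu: shift back: d−10=t, s−10=i, u−10=k → tik; then reverse → kit.

kit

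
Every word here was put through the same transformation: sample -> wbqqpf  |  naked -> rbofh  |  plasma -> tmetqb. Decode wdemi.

The shifts repeat in a cycle of length 2: positions 0,1,… shift by +4, +1, then the pattern repeats.
Undoing it on wdemi: w−4=s, d−1=c, e−4=a, m−1=l, i−4=e.

scale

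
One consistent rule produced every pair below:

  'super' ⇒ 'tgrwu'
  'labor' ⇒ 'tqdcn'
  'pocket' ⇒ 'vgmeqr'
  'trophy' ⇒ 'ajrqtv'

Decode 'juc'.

The output letters match the input read backwards, each shifted +2: super reversed is repus. Read the word backwards and shift each letter +2.
Reversing it on juc: shift back: j−2=h, u−2=s, c−2=a → hsa; then reverse → ash.

ash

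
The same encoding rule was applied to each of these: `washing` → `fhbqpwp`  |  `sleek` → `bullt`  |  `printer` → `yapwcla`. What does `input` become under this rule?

The shift depends on letter class: consonant w→f is +9, but vowel a→h is +7. The rule splits by letter class: vowels +7, consonants +9.
On input: i(vowel)+7=p, n(cons)+9=w, p(cons)+9=y, u(vowel)+7=b, t(cons)+9=c.

pwybc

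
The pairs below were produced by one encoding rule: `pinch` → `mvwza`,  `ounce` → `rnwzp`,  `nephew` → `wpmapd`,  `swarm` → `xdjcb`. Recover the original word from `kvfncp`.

p(15)→m(12) and i(8)→v(21) fit y≡21x+9 (mod 26); the inverse of 21 mod 26 is 5. This is an affine cipher: with a=0,…,z=25, each position x becomes (21x+9) mod 26.
Decoding kvfncp: k(10)→5·(10−9)≡5=f; v(21)→5·(21−9)≡8=i; f(5)→5·(5−9)≡6=g; n(13)→5·(13−9)≡20=u; c(2)→5·(2−9)≡17=r; p(15)→5·(15−9)≡4=e (all mod 26).

figure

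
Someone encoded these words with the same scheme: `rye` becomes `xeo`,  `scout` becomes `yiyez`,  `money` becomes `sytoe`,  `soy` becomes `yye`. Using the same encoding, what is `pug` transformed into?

The shift depends on letter class: consonant r→x is +6, but vowel e→o is +10. Two shifts are in play — +10 for a/e/i/o/u, +6 for every other letter.
Applying it to pug: p(cons)+6=v, u(vowel)+10=e, g(cons)+6=m.

vem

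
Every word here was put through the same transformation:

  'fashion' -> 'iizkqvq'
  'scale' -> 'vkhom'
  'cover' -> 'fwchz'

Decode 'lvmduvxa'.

A repeating key of period 3 is used — shifts +3, +8, +7 over and over.
Decoding lvmduvxa: l−3=i, v−8=n, m−7=f, d−3=a, u−8=m, v−7=o, x−3=u, a−8=s.

infamous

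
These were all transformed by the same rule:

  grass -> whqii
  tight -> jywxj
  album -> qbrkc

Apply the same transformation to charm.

sxqhc

Compare letters: g→w is +16, r→h is +16, a→q is +16 — a constant shift. It's a constant shift of +16 (ROT16).
For charm: c+16=s, h+16=x, a+16=q, r+16=h, m+16=c.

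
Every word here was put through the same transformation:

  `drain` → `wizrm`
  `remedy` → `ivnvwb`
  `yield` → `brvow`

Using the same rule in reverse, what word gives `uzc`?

Each letter is replaced by its mirror in the alphabet: a↔z, b↔y, c↔x, and so on (the Atbash cipher).
Reversing it on uzc: u↔f, z↔a, c↔x.

fax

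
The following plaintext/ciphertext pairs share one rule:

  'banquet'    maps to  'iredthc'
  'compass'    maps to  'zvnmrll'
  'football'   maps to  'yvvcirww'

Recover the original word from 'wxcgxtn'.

b(1)→i(8) and a(0)→r(17) fit y≡17x+17 (mod 26); the inverse of 17 mod 26 is 23. This is an affine cipher: with a=0,…,z=25, each position x becomes (17x+17) mod 26.
Undoing it on wxcgxtn: w(22)→23·(22−17)≡11=l; x(23)→23·(23−17)≡8=i; c(2)→23·(2−17)≡19=t; g(6)→23·(6−17)≡7=h; x(23)→23·(23−17)≡8=i; t(19)→23·(19−17)≡20=u; n(13)→23·(13−17)≡12=m (all mod 26).

lithium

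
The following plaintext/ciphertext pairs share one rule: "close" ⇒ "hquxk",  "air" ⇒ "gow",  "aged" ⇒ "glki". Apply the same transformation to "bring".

The shift depends on letter class: consonant c→h is +5, but vowel o→u is +6. The rule splits by letter class: vowels +6, consonants +5.
Applying it to bring: b(cons)+5=g, r(cons)+5=w, i(vowel)+6=o, n(cons)+5=s, g(cons)+5=l.

gwosl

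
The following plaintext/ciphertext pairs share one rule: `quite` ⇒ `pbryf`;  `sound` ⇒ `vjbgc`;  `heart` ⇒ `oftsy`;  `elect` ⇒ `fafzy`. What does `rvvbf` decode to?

issue

q(16)→p(15) and u(20)→b(1) fit y≡3x+19 (mod 26); the inverse of 3 mod 26 is 9. Treating letters as 0–25, the rule is x ↦ 3x + 19 (mod 26).
Undoing it on rvvbf: r(17)→9·(17−19)≡8=i; v(21)→9·(21−19)≡18=s; v(21)→9·(21−19)≡18=s; b(1)→9·(1−19)≡20=u; f(5)→9·(5−19)≡4=e (all mod 26).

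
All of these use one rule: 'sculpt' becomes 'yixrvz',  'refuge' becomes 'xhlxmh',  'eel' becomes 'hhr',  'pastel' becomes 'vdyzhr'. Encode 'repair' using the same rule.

xhvdlx

The shift depends on letter class: consonant s→y is +6, but vowel u→x is +3. Two shifts are in play — +3 for a/e/i/o/u, +6 for every other letter.
Applying it to repair: r(cons)+6=x, e(vowel)+3=h, p(cons)+6=v, a(vowel)+3=d, i(vowel)+3=l, r(cons)+6=x.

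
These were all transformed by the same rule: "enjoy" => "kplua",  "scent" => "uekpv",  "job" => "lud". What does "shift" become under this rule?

Two shifts are in play — +6 for a/e/i/o/u, +2 for every other letter.
For shift: s(cons)+2=u, h(cons)+2=j, i(vowel)+6=o, f(cons)+2=h, t(cons)+2=v.

ujohv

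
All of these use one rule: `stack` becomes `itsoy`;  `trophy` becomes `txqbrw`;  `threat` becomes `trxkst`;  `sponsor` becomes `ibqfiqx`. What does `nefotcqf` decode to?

junction

s(18)→i(8) and t(19)→t(19) fit y≡11x+18 (mod 26); the inverse of 11 mod 26 is 19. Each letter's alphabet position (a=0..z=25) is mapped through 11·x+18 mod 26 — an affine cipher.
Decoding nefotcqf: n(13)→19·(13−18)≡9=j; e(4)→19·(4−18)≡20=u; f(5)→19·(5−18)≡13=n; o(14)→19·(14−18)≡2=c; t(19)→19·(19−18)≡19=t; c(2)→19·(2−18)≡8=i; q(16)→19·(16−18)≡14=o; f(5)→19·(5−18)≡13=n (all mod 26).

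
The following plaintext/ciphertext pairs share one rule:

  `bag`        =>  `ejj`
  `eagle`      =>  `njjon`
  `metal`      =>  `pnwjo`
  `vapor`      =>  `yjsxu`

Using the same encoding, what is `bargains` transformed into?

ejujjrqv

The shift depends on letter class: consonant b→e is +3, but vowel a→j is +9. Two shifts are in play — +9 for a/e/i/o/u, +3 for every other letter.
Applying it to bargains: b(cons)+3=e, a(vowel)+9=j, r(cons)+3=u, g(cons)+3=j, a(vowel)+9=j, i(vowel)+9=r, n(cons)+3=q, s(cons)+3=v.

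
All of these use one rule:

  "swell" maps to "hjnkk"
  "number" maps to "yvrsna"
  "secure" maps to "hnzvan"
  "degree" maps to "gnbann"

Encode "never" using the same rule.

yncna

Treating letters as 0–25, the rule is x ↦ 7x + 11 (mod 26).
For never: n(13)→7·13+11≡24=y; e(4)→7·4+11≡13=n; v(21)→7·21+11≡2=c; e(4)→7·4+11≡13=n; r(17)→7·17+11≡0=a (all mod 26).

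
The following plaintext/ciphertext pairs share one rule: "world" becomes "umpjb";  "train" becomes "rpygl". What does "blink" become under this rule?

zjgli

Compare letters: w→u is +24, o→m is +24, r→p is +24 — a constant shift. Each letter is shifted forward by 24 in the alphabet (a Caesar shift of +24).
On blink: b+24=z, l+24=j, i+24=g, n+24=l, k+24=i.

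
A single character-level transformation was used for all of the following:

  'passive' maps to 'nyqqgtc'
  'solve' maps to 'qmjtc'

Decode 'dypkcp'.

farmer

Compare letters: p→n is +24, a→y is +24, s→q is +24 — a constant shift. Every letter moves 24 places later in the alphabet, wrapping around z→a.
Reversing it on dypkcp: d−24=f, y−24=a, p−24=r, k−24=m, c−24=e, p−24=r.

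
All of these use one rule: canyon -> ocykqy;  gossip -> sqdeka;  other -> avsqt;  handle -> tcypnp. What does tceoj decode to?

Shifts by position in canyon: pos 0: c→o (+12), pos 1: a→c (+2), pos 2: n→y (+11), pos 3: y→k (+12), pos 4: o→q (+2), pos 5: n→y (+11) — repeating every 3. It's a Vigenère-style cipher with numeric key [12,2,11]: position i shifts by key[i mod 3].
Reversing it on tceoj: t−12=h, c−2=a, e−11=t, o−12=c, j−2=h.

hatch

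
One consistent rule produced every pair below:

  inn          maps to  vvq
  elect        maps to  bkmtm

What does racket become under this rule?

The output letters match the input read backwards, each shifted +8: inn reversed is nni. Two steps: reverse the string, then apply a Caesar shift of +8.
On racket: reverse → tekcar; then shift: t+8=b, e+8=m, k+8=s, c+8=k, a+8=i, r+8=z.

bmskiz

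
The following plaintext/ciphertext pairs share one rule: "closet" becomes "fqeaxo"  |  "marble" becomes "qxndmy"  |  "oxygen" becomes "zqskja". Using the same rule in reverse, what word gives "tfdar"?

The output letters match the input read backwards, each shifted +12: closet reversed is tesolc. The word is reversed, then every letter is shifted forward by 12.
Undoing it on tfdar: shift back: t−12=h, f−12=t, d−12=r, a−12=o, r−12=f → htrof; then reverse → forth.

forth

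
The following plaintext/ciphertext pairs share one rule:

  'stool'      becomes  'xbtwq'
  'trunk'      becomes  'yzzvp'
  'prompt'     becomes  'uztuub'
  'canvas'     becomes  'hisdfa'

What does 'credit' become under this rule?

A repeating key of period 2 is used — shifts +5, +8 over and over.
Applying it to credit: c+5=h, r+8=z, e+5=j, d+8=l, i+5=n, t+8=b.

hzjlnb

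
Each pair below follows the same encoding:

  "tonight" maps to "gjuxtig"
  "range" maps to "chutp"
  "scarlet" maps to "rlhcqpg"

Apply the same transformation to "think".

t(19)→g(6) and o(14)→j(9) fit y≡15x+7 (mod 26); the inverse of 15 mod 26 is 7. Treating letters as 0–25, the rule is x ↦ 15x + 7 (mod 26).
On think: t(19)→15·19+7≡6=g; h(7)→15·7+7≡8=i; i(8)→15·8+7≡23=x; n(13)→15·13+7≡20=u; k(10)→15·10+7≡1=b (all mod 26).

gixub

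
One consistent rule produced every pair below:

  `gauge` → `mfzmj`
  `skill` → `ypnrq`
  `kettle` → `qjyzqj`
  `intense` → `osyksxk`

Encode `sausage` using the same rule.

Shifts by position in gauge: pos 0: g→m (+6), pos 1: a→f (+5), pos 2: u→z (+5), pos 3: g→m (+6), pos 4: e→j (+5) — repeating every 3. A repeating key of period 3 is used — shifts +6, +5, +5 over and over.
Applying it to sausage: s+6=y, a+5=f, u+5=z, s+6=y, a+5=f, g+5=l, e+6=k.

yfzyflk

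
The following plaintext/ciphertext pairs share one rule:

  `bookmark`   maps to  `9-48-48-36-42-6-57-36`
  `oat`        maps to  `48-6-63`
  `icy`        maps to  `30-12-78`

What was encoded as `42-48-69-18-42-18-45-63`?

b(#2)→9 and o(#15)→48: differences scale by 3, so n = 3·pos + 3. The formula is n = 3×(alphabet index, a=1) + 3.
Decoding 42-48-69-18-42-18-45-63: 42→(42−3)÷3=13=m, 48→(48−3)÷3=15=o, 69→(69−3)÷3=22=v, 18→(18−3)÷3=5=e, 42→(42−3)÷3=13=m, 18→(18−3)÷3=5=e, 45→(45−3)÷3=14=n, 63→(63−3)÷3=20=t.

movement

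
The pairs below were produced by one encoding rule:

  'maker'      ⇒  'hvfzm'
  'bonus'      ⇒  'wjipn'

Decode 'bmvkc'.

Compare letters: m→h is +21, a→v is +21, k→f is +21 — a constant shift. Every letter moves 21 places later in the alphabet, wrapping around z→a.
Decoding bmvkc: b−21=g, m−21=r, v−21=a, k−21=p, c−21=h.

graph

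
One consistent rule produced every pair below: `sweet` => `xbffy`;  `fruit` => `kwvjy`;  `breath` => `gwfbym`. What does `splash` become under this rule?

Two shifts are in play — +1 for a/e/i/o/u, +5 for every other letter.
For splash: s(cons)+5=x, p(cons)+5=u, l(cons)+5=q, a(vowel)+1=b, s(cons)+5=x, h(cons)+5=m.

xuqbxm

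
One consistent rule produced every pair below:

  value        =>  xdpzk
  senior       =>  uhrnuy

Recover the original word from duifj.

bread

In value: v→x is +2, a→d is +3, l→p is +4, u→z is +5 — the shift increases by 1 each position. Each letter shifts forward by (position + 2), i.e. 2, 3, 4, … — the shift grows by one for each successive letter.
Undoing it on duifj: d−2=b, u−3=r, i−4=e, f−5=a, j−6=d.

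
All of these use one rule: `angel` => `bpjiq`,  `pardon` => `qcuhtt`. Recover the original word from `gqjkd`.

foggy

In angel: a→b is +1, n→p is +2, g→j is +3, e→i is +4 — the shift increases by 1 each position. Letter i (0-indexed) is shifted by i+1, so successive shifts are 1, 2, 3, ….
Undoing it on gqjkd: g−1=f, q−2=o, j−3=g, k−4=g, d−5=y.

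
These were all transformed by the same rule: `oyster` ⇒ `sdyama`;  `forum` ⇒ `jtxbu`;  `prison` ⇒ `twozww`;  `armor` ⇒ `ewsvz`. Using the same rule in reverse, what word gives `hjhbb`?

In oyster: o→s is +4, y→d is +5, s→y is +6, t→a is +7 — the shift increases by 1 each position. Letter i (0-indexed) is shifted by i+4, so successive shifts are 4, 5, 6, ….
Undoing it on hjhbb: h−4=d, j−5=e, h−6=b, b−7=u, b−8=t.

debut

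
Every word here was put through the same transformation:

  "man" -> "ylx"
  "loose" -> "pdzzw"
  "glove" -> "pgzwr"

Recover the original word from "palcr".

grape

The output letters match the input read backwards, each shifted +11: man reversed is nam. The word is reversed, then every letter is shifted forward by 11.
Undoing it on palcr: shift back: p−11=e, a−11=p, l−11=a, c−11=r, r−11=g → eparg; then reverse → grape.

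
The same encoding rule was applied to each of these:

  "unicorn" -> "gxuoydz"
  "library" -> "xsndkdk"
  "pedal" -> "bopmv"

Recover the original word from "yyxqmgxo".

molecule

It's a Vigenère-style cipher with numeric key [12,10,12]: position i shifts by key[i mod 3].
Undoing it on yyxqmgxo: y−12=m, y−10=o, x−12=l, q−12=e, m−10=c, g−12=u, x−12=l, o−10=e.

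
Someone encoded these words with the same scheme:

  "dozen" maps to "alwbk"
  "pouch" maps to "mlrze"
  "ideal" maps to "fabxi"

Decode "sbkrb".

venue

Compare letters: d→a is +23, o→l is +23, z→w is +23 — a constant shift. It's a constant shift of +23 (ROT23).
Undoing it on sbkrb: s−23=v, b−23=e, k−23=n, r−23=u, b−23=e.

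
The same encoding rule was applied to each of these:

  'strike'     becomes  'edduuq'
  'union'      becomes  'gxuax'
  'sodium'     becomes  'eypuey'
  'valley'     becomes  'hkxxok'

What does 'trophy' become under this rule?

fbabrk

It's a Vigenère-style cipher with numeric key [12,10,12]: position i shifts by key[i mod 3].
Applying it to trophy: t+12=f, r+10=b, o+12=a, p+12=b, h+10=r, y+12=k.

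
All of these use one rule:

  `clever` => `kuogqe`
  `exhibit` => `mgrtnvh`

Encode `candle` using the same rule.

Letter i (0-indexed) is shifted by i+8, so successive shifts are 8, 9, 10, ….
Applying it to candle: c+8=k, a+9=j, n+10=x, d+11=o, l+12=x, e+13=r.

kjxoxr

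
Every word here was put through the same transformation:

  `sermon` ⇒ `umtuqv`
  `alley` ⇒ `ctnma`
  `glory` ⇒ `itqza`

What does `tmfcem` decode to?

reduce

Shifts by position in sermon: pos 0: s→u (+2), pos 1: e→m (+8), pos 2: r→t (+2), pos 3: m→u (+8) — repeating every 2. The shifts repeat in a cycle of length 2: positions 0,1,… shift by +2, +8, then the pattern repeats.
Decoding tmfcem: t−2=r, m−8=e, f−2=d, c−8=u, e−2=c, m−8=e.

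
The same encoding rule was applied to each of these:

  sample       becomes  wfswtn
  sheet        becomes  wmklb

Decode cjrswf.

Letter i (0-indexed) is shifted by i+4, so successive shifts are 4, 5, 6, ….
Reversing it on cjrswf: c−4=y, j−5=e, r−6=l, s−7=l, w−8=o, f−9=w.

yellow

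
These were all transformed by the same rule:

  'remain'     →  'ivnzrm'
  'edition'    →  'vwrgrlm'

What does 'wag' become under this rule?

Each pair mirrors across the alphabet (r↔i, e↔v, m↔n): positions sum to 25. Each letter is replaced by its mirror in the alphabet: a↔z, b↔y, c↔x, and so on (the Atbash cipher).
For wag: w↔d, a↔z, g↔t.

dzt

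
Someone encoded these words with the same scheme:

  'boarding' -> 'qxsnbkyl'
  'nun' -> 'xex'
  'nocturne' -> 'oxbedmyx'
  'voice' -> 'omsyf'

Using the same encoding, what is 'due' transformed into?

Read the word backwards and shift each letter +10.
On due: reverse → eud; then shift: e+10=o, u+10=e, d+10=n.

oen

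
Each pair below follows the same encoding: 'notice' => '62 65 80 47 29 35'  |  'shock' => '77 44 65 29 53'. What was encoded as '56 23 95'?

lay

n(#14)→62 and o(#15)→65: differences scale by 3, so n = 3·pos + 20. Each letter becomes 3×(its alphabet position, a=1..z=26) + 20.
Undoing it on 56 23 95: 56→(56−20)÷3=12=l, 23→(23−20)÷3=1=a, 95→(95−20)÷3=25=y.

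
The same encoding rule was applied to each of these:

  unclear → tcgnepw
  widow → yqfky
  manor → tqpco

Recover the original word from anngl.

jelly

The output letters match the input read backwards, each shifted +2: unclear reversed is raelcnu. Read the word backwards and shift each letter +2.
Reversing it on anngl: shift back: a−2=y, n−2=l, n−2=l, g−2=e, l−2=j → yllej; then reverse → jelly.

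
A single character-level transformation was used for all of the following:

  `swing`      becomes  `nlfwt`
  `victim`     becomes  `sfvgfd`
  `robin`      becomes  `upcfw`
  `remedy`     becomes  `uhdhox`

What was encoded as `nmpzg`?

s(18)→n(13) and w(22)→l(11) fit y≡19x+9 (mod 26); the inverse of 19 mod 26 is 11. This is an affine cipher: with a=0,…,z=25, each position x becomes (19x+9) mod 26.
Undoing it on nmpzg: n(13)→11·(13−9)≡18=s; m(12)→11·(12−9)≡7=h; p(15)→11·(15−9)≡14=o; z(25)→11·(25−9)≡20=u; g(6)→11·(6−9)≡19=t (all mod 26).

shout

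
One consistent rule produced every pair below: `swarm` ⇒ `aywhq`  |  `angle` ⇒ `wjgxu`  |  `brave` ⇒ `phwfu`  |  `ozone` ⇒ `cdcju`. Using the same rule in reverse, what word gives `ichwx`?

coral

Each letter's alphabet position (a=0..z=25) is mapped through 19·x+22 mod 26 — an affine cipher.
Decoding ichwx: i(8)→11·(8−22)≡2=c; c(2)→11·(2−22)≡14=o; h(7)→11·(7−22)≡17=r; w(22)→11·(22−22)≡0=a; x(23)→11·(23−22)≡11=l (all mod 26).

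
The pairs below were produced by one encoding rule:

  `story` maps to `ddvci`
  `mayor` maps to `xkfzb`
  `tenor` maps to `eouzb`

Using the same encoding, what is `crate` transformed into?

nbheo

Shifts by position in story: pos 0: s→d (+11), pos 1: t→d (+10), pos 2: o→v (+7), pos 3: r→c (+11), pos 4: y→i (+10) — repeating every 3. It's a Vigenère-style cipher with numeric key [11,10,7]: position i shifts by key[i mod 3].
On crate: c+11=n, r+10=b, a+7=h, t+11=e, e+10=o.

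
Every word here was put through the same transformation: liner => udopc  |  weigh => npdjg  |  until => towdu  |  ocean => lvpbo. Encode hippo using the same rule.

gdiil

l(11)→u(20) and i(8)→d(3) fit y≡23x+1 (mod 26); the inverse of 23 mod 26 is 17. Each letter's alphabet position (a=0..z=25) is mapped through 23·x+1 mod 26 — an affine cipher.
Applying it to hippo: h(7)→23·7+1≡6=g; i(8)→23·8+1≡3=d; p(15)→23·15+1≡8=i; p(15)→23·15+1≡8=i; o(14)→23·14+1≡11=l (all mod 26).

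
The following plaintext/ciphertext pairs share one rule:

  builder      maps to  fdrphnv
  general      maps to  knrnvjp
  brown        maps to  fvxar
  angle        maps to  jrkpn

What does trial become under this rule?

The shift depends on letter class: consonant b→f is +4, but vowel u→d is +9. The rule splits by letter class: vowels +9, consonants +4.
On trial: t(cons)+4=x, r(cons)+4=v, i(vowel)+9=r, a(vowel)+9=j, l(cons)+4=p.

xvrjp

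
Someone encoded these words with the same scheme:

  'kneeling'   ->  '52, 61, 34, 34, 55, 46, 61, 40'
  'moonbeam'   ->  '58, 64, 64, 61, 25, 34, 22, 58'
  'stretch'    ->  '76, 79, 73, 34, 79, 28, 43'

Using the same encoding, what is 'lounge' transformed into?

k(#11)→52 and n(#14)→61: differences scale by 3, so n = 3·pos + 19. With a=1..z=26, the number is 3·pos + 19.
On lounge: l=12→55, o=15→64, u=21→82, n=14→61, g=7→40, e=5→34.

55, 64, 82, 61, 40, 34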